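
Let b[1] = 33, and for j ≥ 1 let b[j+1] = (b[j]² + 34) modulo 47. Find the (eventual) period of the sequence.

We have b[1] = 33, b[2] = 42, b[3] = 12, b[4] = 37, b[5] = 40, b[6] = 36, b[7] = 14, b[8] = 42.
Since b[8] = b[2] = 42, the sequence is eventually periodic: after a pre-period of length 1 it cycles with period 6.

6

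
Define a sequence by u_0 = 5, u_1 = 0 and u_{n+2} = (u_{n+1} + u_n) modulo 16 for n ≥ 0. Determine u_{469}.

Listing terms: u_0 = 5; u_1 = 0; u_2 = 5; u_3 = 5; u_4 = 10; u_5 = 15; u_6 = 9; u_7 = 8; u_8 = 1; u_9 = 9; u_{10} = 10; u_{11} = 3; u_{12} = 13; u_{13} = 0; u_{14} = 13; u_{15} = 13; u_{16} = 10; u_{17} = 7; u_{18} = 1; u_{19} = 8; u_{20} = 9; u_{21} = 1; u_{22} = 10; u_{23} = 11; u_{24} = 5; u_{25} = 0.
Since (u_{24}, u_{25}) = (u_0, u_1) = (5, 0) (two consecutive terms determine the rest), the sequence is periodic with period 24.
So u_{469} = u_{0 + ((469-0) mod 24)} = u_{13} = 0.

0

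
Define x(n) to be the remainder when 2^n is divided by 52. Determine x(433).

28

x(0) = 1; x(1) = 2; x(2) = 4; x(3) = 8; x(4) = 16; x(5) = 32; x(6) = 12; x(7) = 24; x(8) = 48; x(9) = 44; x(10) = 36; x(11) = 20; x(12) = 40; x(13) = 28; x(14) = 4.
Since x(14) = x(2) = 4, the sequence is eventually periodic: after a pre-period of length 2 it cycles with period 12.
For n ≥ 2, x(n) depends only on (n - 2) mod 12. (433 - 2) mod 12 = 11, so x(433) = x(13) = 28.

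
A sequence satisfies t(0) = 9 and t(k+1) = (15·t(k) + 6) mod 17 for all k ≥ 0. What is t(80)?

We have t(0) = 9,  t(1) = 5,  t(2) = 13,  t(3) = 14,  t(4) = 12,  t(5) = 16,  t(6) = 8,  t(7) = 7,  t(8) = 9.
Since t(8) = t(0) = 9, the sequence is periodic with period 8.
(80 - 0) mod 8 = 0, so t(80) = t(0) = 9.

9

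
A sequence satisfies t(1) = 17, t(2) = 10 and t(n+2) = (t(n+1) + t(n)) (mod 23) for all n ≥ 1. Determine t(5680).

20

Listing terms: t(1) = 17, t(2) = 10, t(3) = 4, t(4) = 14, t(5) = 18, t(6) = 9, t(7) = 4, t(8) = 13, t(9) = 17, t(10) = 7, t(11) = 1, t(12) = 8, t(13) = 9, t(14) = 17, t(15) = 3, t(16) = 20, t(17) = 0, t(18) = 20, t(19) = 20, t(20) = 17, t(21) = 14, t(22) = 8, t(23) = 22, t(24) = 7, t(25) = 6, t(26) = 13, t(27) = 19, t(28) = 9, t(29) = 5, t(30) = 14, t(31) = 19, t(32) = 10, t(33) = 6, t(34) = 16, t(35) = 22, t(36) = 15, t(37) = 14, t(38) = 6, t(39) = 20, t(40) = 3, t(41) = 0, t(42) = 3, t(43) = 3, t(44) = 6, t(45) = 9, t(46) = 15, t(47) = 1, t(48) = 16, t(49) = 17, t(50) = 10.
The sequence repeats with period 48.
So t(5680) = t(1 + ((5680-1) mod 48)) = t(16) = 20.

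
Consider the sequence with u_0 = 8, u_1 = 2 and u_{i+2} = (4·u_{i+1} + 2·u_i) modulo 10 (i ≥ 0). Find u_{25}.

2

u_0 = 8,  u_1 = 2,  u_2 = 4,  u_3 = 0,  u_4 = 8,  u_5 = 2.
Since (u_4, u_5) = (u_0, u_1) = (8, 2) (two consecutive terms determine the rest), the sequence is periodic with period 4.
(25 - 0) mod 4 = 1, so u_{25} = u_1 = 2.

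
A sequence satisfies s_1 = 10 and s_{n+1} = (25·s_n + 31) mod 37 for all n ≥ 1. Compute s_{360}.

Computing terms: s_1 = 10, s_2 = 22, s_3 = 26, s_4 = 15, s_5 = 36, s_6 = 6, s_7 = 33, s_8 = 5, s_9 = 8, s_{10} = 9, s_{11} = 34, s_{12} = 30, s_{13} = 4, s_{14} = 20, s_{15} = 13, s_{16} = 23, s_{17} = 14, s_{18} = 11, s_{19} = 10.
The sequence repeats with period 18.
So s_{360} = s_{1 + ((360-1) mod 18)} = s_{18} = 11.

11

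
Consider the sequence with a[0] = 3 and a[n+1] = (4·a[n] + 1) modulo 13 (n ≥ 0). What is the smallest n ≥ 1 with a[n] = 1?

Listing terms: a[0] = 3,  a[1] = 0,  a[2] = 1,  a[3] = 5,  a[4] = 8,  a[5] = 7,  a[6] = 3.
The sequence repeats with period 6.
The value 1 first appears (with n ≥ 1) at a[2].

2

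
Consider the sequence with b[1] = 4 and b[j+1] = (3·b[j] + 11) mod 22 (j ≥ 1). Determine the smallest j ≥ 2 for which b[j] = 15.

6

Computing terms: b[1] = 4, b[2] = 1, b[3] = 14, b[4] = 9, b[5] = 16, b[6] = 15, b[7] = 12, b[8] = 3, b[9] = 20, b[10] = 5, b[11] = 4.
Since b[11] = b[1] = 4, the sequence is periodic with period 10.
The value 15 first appears (with j ≥ 2) at b[6].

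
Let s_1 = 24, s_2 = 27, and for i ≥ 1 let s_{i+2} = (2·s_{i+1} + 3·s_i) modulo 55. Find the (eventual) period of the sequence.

20

s_1 = 24,  s_2 = 27,  s_3 = 16,  s_4 = 3,  s_5 = 54,  s_6 = 7,  s_7 = 11,  s_8 = 43,  s_9 = 9,  s_{10} = 37,  s_{11} = 46,  s_{12} = 38,  s_{13} = 49,  s_{14} = 47,  s_{15} = 21,  s_{16} = 18,  s_{17} = 44,  s_{18} = 32,  s_{19} = 31,  s_{20} = 48,  s_{21} = 24,  s_{22} = 27.
Since (s_{21}, s_{22}) = (s_1, s_2) = (24, 27) (two consecutive terms determine the rest), the sequence is periodic with period 20.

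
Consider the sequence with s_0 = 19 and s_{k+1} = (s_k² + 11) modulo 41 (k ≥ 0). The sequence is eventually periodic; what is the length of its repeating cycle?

3

s_0 = 19, s_1 = 3, s_2 = 20, s_3 = 1, s_4 = 12, s_5 = 32, s_6 = 10, s_7 = 29, s_8 = 32.
Since s_8 = s_5 = 32, the sequence is eventually periodic: after a pre-period of length 5 it cycles with period 3.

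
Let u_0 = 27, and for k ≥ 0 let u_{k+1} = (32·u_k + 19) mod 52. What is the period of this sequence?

We have u_0 = 27; u_1 = 51; u_2 = 39; u_3 = 19; u_4 = 3; u_5 = 11; u_6 = 7; u_7 = 35; u_8 = 47; u_9 = 15; u_{10} = 31; u_{11} = 23; u_{12} = 27.
Since u_{12} = u_0 = 27, the sequence is periodic with period 12.

12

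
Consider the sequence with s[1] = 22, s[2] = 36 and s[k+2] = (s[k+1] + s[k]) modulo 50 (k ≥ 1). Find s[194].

6

We have s[1] = 22,  s[2] = 36,  s[3] = 8,  s[4] = 44,  s[5] = 2,  s[6] = 46,  s[7] = 48,  s[8] = 44,  s[9] = 42,  s[10] = 36,  s[11] = 28,  s[12] = 14,  s[13] = 42,  s[14] = 6,  s[15] = 48,  s[16] = 4,  s[17] = 2,  s[18] = 6,  s[19] = 8,  s[20] = 14,  s[21] = 22,  s[22] = 36.
Since (s[21], s[22]) = (s[1], s[2]) = (22, 36) (two consecutive terms determine the rest), the sequence is periodic with period 20.
So s[194] = s[1 + ((194-1) mod 20)] = s[14] = 6.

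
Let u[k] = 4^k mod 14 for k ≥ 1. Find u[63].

8

u[1] = 4; u[2] = 2; u[3] = 8; u[4] = 4.
The sequence repeats with period 3.
So u[63] = u[1 + ((63-1) mod 3)] = u[3] = 8.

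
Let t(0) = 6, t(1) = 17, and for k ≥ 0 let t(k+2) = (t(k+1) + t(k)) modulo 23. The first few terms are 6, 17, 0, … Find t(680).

Listing terms: t(0) = 6; t(1) = 17; t(2) = 0; t(3) = 17; t(4) = 17; t(5) = 11; t(6) = 5; t(7) = 16; t(8) = 21; t(9) = 14; t(10) = 12; t(11) = 3; t(12) = 15; t(13) = 18; t(14) = 10; t(15) = 5; t(16) = 15; t(17) = 20; t(18) = 12; t(19) = 9; t(20) = 21; t(21) = 7; t(22) = 5; t(23) = 12; t(24) = 17; t(25) = 6; t(26) = 0; t(27) = 6; t(28) = 6; t(29) = 12; t(30) = 18; t(31) = 7; t(32) = 2; t(33) = 9; t(34) = 11; t(35) = 20; t(36) = 8; t(37) = 5; t(38) = 13; t(39) = 18; t(40) = 8; t(41) = 3; t(42) = 11; t(43) = 14; t(44) = 2; t(45) = 16; t(46) = 18; t(47) = 11; t(48) = 6; t(49) = 17.
Since (t(48), t(49)) = (t(0), t(1)) = (6, 17) (two consecutive terms determine the rest), the sequence is periodic with period 48.
(680 - 0) mod 48 = 8, so t(680) = t(8) = 21.

21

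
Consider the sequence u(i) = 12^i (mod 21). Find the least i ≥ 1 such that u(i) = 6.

3

We have u(0) = 1; u(1) = 12; u(2) = 18; u(3) = 6; u(4) = 9; u(5) = 3; u(6) = 15; u(7) = 12.
Since u(7) = u(1) = 12, the sequence is eventually periodic: after a pre-period of length 1 it cycles with period 6.
The value 6 first appears (with i ≥ 1) at u(3).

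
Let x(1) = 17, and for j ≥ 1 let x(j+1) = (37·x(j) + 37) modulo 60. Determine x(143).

We have x(1) = 17; x(2) = 6; x(3) = 19; x(4) = 20; x(5) = 57; x(6) = 46; x(7) = 59; x(8) = 0; x(9) = 37; x(10) = 26; x(11) = 39; x(12) = 40; x(13) = 17.
Since x(13) = x(1) = 17, the sequence is periodic with period 12.
So x(143) = x(1 + ((143-1) mod 12)) = x(11) = 39.

39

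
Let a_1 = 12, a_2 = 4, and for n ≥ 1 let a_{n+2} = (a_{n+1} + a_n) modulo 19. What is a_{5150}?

Listing terms: a_1 = 12,  a_2 = 4,  a_3 = 16,  a_4 = 1,  a_5 = 17,  a_6 = 18,  a_7 = 16,  a_8 = 15,  a_9 = 12,  a_{10} = 8,  a_{11} = 1,  a_{12} = 9,  a_{13} = 10,  a_{14} = 0,  a_{15} = 10,  a_{16} = 10,  a_{17} = 1,  a_{18} = 11,  a_{19} = 12,  a_{20} = 4.
Since (a_{19}, a_{20}) = (a_1, a_2) = (12, 4) (two consecutive terms determine the rest), the sequence is periodic with period 18.
So a_{5150} = a_{1 + ((5150-1) mod 18)} = a_2 = 4.

4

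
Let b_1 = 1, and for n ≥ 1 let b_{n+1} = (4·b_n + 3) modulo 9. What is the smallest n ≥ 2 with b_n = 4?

We have b_1 = 1; b_2 = 7; b_3 = 4; b_4 = 1.
Since b_4 = b_1 = 1, the sequence is periodic with period 3.
The value 4 first appears (with n ≥ 2) at b_3.

3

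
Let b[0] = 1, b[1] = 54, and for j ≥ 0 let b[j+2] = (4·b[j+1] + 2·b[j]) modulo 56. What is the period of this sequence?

48

Computing terms: b[0] = 1,  b[1] = 54,  b[2] = 50,  b[3] = 28,  b[4] = 44,  b[5] = 8,  b[6] = 8,  b[7] = 48,  b[8] = 40,  b[9] = 32,  b[10] = 40,  b[11] = 0,  b[12] = 24,  b[13] = 40,  b[14] = 40,  b[15] = 16,  b[16] = 32,  b[17] = 48,  b[18] = 32,  b[19] = 0,  b[20] = 8,  b[21] = 32,  b[22] = 32,  b[23] = 24,  b[24] = 48,  b[25] = 16,  b[26] = 48,  b[27] = 0,  b[28] = 40,  b[29] = 48,  b[30] = 48,  b[31] = 8,  b[32] = 16,  b[33] = 24,  b[34] = 16,  b[35] = 0,  b[36] = 32,  b[37] = 16,  b[38] = 16,  b[39] = 40,  b[40] = 24,  b[41] = 8,  b[42] = 24,  b[43] = 0,  b[44] = 48,  b[45] = 24,  b[46] = 24,  b[47] = 32,  b[48] = 8,  b[49] = 40,  b[50] = 8,  b[51] = 0,  b[52] = 16,  b[53] = 8,  b[54] = 8.
Since (b[53], b[54]) = (b[5], b[6]) = (8, 8) (two consecutive terms determine the rest), the sequence is eventually periodic: after a pre-period of length 5 it cycles with period 48.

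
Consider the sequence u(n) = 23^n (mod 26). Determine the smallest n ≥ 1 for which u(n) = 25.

We have u(0) = 1; u(1) = 23; u(2) = 9; u(3) = 25; u(4) = 3; u(5) = 17; u(6) = 1.
The sequence repeats with period 6.
The value 25 first appears (with n ≥ 1) at u(3).

3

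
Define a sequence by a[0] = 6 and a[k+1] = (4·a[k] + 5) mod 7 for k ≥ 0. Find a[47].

2

Listing terms: a[0] = 6, a[1] = 1, a[2] = 2, a[3] = 6.
The sequence repeats with period 3.
So a[47] = a[0 + ((47-0) mod 3)] = a[2] = 2.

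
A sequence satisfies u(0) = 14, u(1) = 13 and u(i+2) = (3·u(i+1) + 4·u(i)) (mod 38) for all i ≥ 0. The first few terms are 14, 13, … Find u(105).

Computing terms: u(0) = 14, u(1) = 13, u(2) = 19, u(3) = 33, u(4) = 23, u(5) = 11, u(6) = 11, u(7) = 1, u(8) = 9, u(9) = 31, u(10) = 15, u(11) = 17, u(12) = 35, u(13) = 21, u(14) = 13, u(15) = 9, u(16) = 3, u(17) = 7, u(18) = 33, u(19) = 13, u(20) = 19.
Since (u(19), u(20)) = (u(1), u(2)) = (13, 19) (two consecutive terms determine the rest), the sequence is eventually periodic: after a pre-period of length 1 it cycles with period 18.
For i ≥ 1, u(i) depends only on (i - 1) mod 18. (105 - 1) mod 18 = 14, so u(105) = u(15) = 9.

9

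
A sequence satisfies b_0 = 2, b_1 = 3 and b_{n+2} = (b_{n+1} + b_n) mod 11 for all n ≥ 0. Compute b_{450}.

2

We have b_0 = 2; b_1 = 3; b_2 = 5; b_3 = 8; b_4 = 2; b_5 = 10; b_6 = 1; b_7 = 0; b_8 = 1; b_9 = 1; b_{10} = 2; b_{11} = 3.
Since (b_{10}, b_{11}) = (b_0, b_1) = (2, 3) (two consecutive terms determine the rest), the sequence is periodic with period 10.
So b_{450} = b_{0 + ((450-0) mod 10)} = b_0 = 2.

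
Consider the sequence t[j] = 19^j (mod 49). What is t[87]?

48

Computing terms: t[1] = 19, t[2] = 18, t[3] = 48, t[4] = 30, t[5] = 31, t[6] = 1, t[7] = 19.
The sequence repeats with period 6.
(87 - 1) mod 6 = 2, so t[87] = t[3] = 48.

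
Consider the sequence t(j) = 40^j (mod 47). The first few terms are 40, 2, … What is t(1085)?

43

We have t(1) = 40; t(2) = 2; t(3) = 33; t(4) = 4; t(5) = 19; t(6) = 8; t(7) = 38; t(8) = 16; t(9) = 29; t(10) = 32; t(11) = 11; t(12) = 17; t(13) = 22; t(14) = 34; t(15) = 44; t(16) = 21; t(17) = 41; t(18) = 42; t(19) = 35; t(20) = 37; t(21) = 23; t(22) = 27; t(23) = 46; t(24) = 7; t(25) = 45; t(26) = 14; t(27) = 43; t(28) = 28; t(29) = 39; t(30) = 9; t(31) = 31; t(32) = 18; t(33) = 15; t(34) = 36; t(35) = 30; t(36) = 25; t(37) = 13; t(38) = 3; t(39) = 26; t(40) = 6; t(41) = 5; t(42) = 12; t(43) = 10; t(44) = 24; t(45) = 20; t(46) = 1; t(47) = 40.
Since t(47) = t(1) = 40, the sequence is periodic with period 46.
So t(1085) = t(1 + ((1085-1) mod 46)) = t(27) = 43.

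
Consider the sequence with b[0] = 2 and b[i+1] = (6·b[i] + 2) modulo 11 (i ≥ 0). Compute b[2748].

7

b[0] = 2,  b[1] = 3,  b[2] = 9,  b[3] = 1,  b[4] = 8,  b[5] = 6,  b[6] = 5,  b[7] = 10,  b[8] = 7,  b[9] = 0,  b[10] = 2.
The sequence repeats with period 10.
So b[2748] = b[0 + ((2748-0) mod 10)] = b[8] = 7.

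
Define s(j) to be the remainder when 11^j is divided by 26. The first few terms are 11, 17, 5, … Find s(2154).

25

We have s(1) = 11; s(2) = 17; s(3) = 5; s(4) = 3; s(5) = 7; s(6) = 25; s(7) = 15; s(8) = 9; s(9) = 21; s(10) = 23; s(11) = 19; s(12) = 1; s(13) = 11.
The sequence repeats with period 12.
(2154 - 1) mod 12 = 5, so s(2154) = s(6) = 25.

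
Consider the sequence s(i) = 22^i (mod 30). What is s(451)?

28

Listing terms: s(0) = 1,  s(1) = 22,  s(2) = 4,  s(3) = 28,  s(4) = 16,  s(5) = 22.
Since s(5) = s(1) = 22, the sequence is eventually periodic: after a pre-period of length 1 it cycles with period 4.
For i ≥ 1, s(i) depends only on (i - 1) mod 4. (451 - 1) mod 4 = 2, so s(451) = s(3) = 28.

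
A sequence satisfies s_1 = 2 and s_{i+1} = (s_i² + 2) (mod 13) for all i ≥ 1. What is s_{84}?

Listing terms: s_1 = 2; s_2 = 6; s_3 = 12; s_4 = 3; s_5 = 11; s_6 = 6.
Since s_6 = s_2 = 6, the sequence is eventually periodic: after a pre-period of length 1 it cycles with period 4.
For i ≥ 2, s_i depends only on (i - 2) mod 4. (84 - 2) mod 4 = 2, so s_{84} = s_4 = 3.

3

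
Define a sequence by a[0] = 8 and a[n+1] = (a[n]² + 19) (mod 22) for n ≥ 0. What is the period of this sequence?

Listing terms: a[0] = 8; a[1] = 17; a[2] = 0; a[3] = 19; a[4] = 6; a[5] = 11; a[6] = 8.
Since a[6] = a[0] = 8, the sequence is periodic with period 6.

6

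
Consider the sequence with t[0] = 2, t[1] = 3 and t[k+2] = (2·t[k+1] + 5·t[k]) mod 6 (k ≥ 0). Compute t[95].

Listing terms: t[0] = 2,  t[1] = 3,  t[2] = 4,  t[3] = 5,  t[4] = 0,  t[5] = 1,  t[6] = 2,  t[7] = 3.
Since (t[6], t[7]) = (t[0], t[1]) = (2, 3) (two consecutive terms determine the rest), the sequence is periodic with period 6.
So t[95] = t[0 + ((95-0) mod 6)] = t[5] = 1.

1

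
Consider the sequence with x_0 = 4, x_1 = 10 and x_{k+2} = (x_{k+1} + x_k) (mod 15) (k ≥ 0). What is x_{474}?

Listing terms: x_0 = 4, x_1 = 10, x_2 = 14, x_3 = 9, x_4 = 8, x_5 = 2, x_6 = 10, x_7 = 12, x_8 = 7, x_9 = 4, x_{10} = 11, x_{11} = 0, x_{12} = 11, x_{13} = 11, x_{14} = 7, x_{15} = 3, x_{16} = 10, x_{17} = 13, x_{18} = 8, x_{19} = 6, x_{20} = 14, x_{21} = 5, x_{22} = 4, x_{23} = 9, x_{24} = 13, x_{25} = 7, x_{26} = 5, x_{27} = 12, x_{28} = 2, x_{29} = 14, x_{30} = 1, x_{31} = 0, x_{32} = 1, x_{33} = 1, x_{34} = 2, x_{35} = 3, x_{36} = 5, x_{37} = 8, x_{38} = 13, x_{39} = 6, x_{40} = 4, x_{41} = 10.
Since (x_{40}, x_{41}) = (x_0, x_1) = (4, 10) (two consecutive terms determine the rest), the sequence is periodic with period 40.
(474 - 0) mod 40 = 34, so x_{474} = x_{34} = 2.

2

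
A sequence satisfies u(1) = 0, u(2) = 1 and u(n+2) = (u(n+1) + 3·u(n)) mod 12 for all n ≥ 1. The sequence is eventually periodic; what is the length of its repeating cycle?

6

Listing terms: u(1) = 0, u(2) = 1, u(3) = 1, u(4) = 4, u(5) = 7, u(6) = 7, u(7) = 4, u(8) = 1, u(9) = 1.
Since (u(8), u(9)) = (u(2), u(3)) = (1, 1) (two consecutive terms determine the rest), the sequence is eventually periodic: after a pre-period of length 1 it cycles with period 6.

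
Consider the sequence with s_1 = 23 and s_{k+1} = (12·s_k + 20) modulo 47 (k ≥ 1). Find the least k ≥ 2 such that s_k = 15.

s_1 = 23,  s_2 = 14,  s_3 = 0,  s_4 = 20,  s_5 = 25,  s_6 = 38,  s_7 = 6,  s_8 = 45,  s_9 = 43,  s_{10} = 19,  s_{11} = 13,  s_{12} = 35,  s_{13} = 17,  s_{14} = 36,  s_{15} = 29,  s_{16} = 39,  s_{17} = 18,  s_{18} = 1,  s_{19} = 32,  s_{20} = 28,  s_{21} = 27,  s_{22} = 15,  s_{23} = 12,  s_{24} = 23.
The sequence repeats with period 23.
The value 15 first appears (with k ≥ 2) at s_{22}.

22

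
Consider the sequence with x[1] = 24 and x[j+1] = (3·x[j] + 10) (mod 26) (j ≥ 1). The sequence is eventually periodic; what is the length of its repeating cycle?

Computing terms: x[1] = 24,  x[2] = 4,  x[3] = 22,  x[4] = 24.
Since x[4] = x[1] = 24, the sequence is periodic with period 3.

3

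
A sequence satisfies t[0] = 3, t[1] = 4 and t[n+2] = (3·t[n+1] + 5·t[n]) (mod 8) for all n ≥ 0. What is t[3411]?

5

Listing terms: t[0] = 3, t[1] = 4, t[2] = 3, t[3] = 5, t[4] = 6, t[5] = 3, t[6] = 7, t[7] = 4, t[8] = 7, t[9] = 1, t[10] = 6, t[11] = 7, t[12] = 3, t[13] = 4.
The sequence repeats with period 12.
(3411 - 0) mod 12 = 3, so t[3411] = t[3] = 5.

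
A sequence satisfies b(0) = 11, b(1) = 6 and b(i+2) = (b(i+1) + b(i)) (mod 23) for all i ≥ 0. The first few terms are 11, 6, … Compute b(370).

9

Listing terms: b(0) = 11; b(1) = 6; b(2) = 17; b(3) = 0; b(4) = 17; b(5) = 17; b(6) = 11; b(7) = 5; b(8) = 16; b(9) = 21; b(10) = 14; b(11) = 12; b(12) = 3; b(13) = 15; b(14) = 18; b(15) = 10; b(16) = 5; b(17) = 15; b(18) = 20; b(19) = 12; b(20) = 9; b(21) = 21; b(22) = 7; b(23) = 5; b(24) = 12; b(25) = 17; b(26) = 6; b(27) = 0; b(28) = 6; b(29) = 6; b(30) = 12; b(31) = 18; b(32) = 7; b(33) = 2; b(34) = 9; b(35) = 11; b(36) = 20; b(37) = 8; b(38) = 5; b(39) = 13; b(40) = 18; b(41) = 8; b(42) = 3; b(43) = 11; b(44) = 14; b(45) = 2; b(46) = 16; b(47) = 18; b(48) = 11; b(49) = 6.
The sequence repeats with period 48.
(370 - 0) mod 48 = 34, so b(370) = b(34) = 9.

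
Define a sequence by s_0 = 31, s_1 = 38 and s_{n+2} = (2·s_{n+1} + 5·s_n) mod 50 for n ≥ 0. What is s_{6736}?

49

Listing terms: s_0 = 31; s_1 = 38; s_2 = 31; s_3 = 2; s_4 = 9; s_5 = 28; s_6 = 1; s_7 = 42; s_8 = 39; s_9 = 38; s_{10} = 21; s_{11} = 32; s_{12} = 19; s_{13} = 48; s_{14} = 41; s_{15} = 22; s_{16} = 49; s_{17} = 8; s_{18} = 11; s_{19} = 12; s_{20} = 29; s_{21} = 18; s_{22} = 31; s_{23} = 2.
Since (s_{22}, s_{23}) = (s_2, s_3) = (31, 2) (two consecutive terms determine the rest), the sequence is eventually periodic: after a pre-period of length 2 it cycles with period 20.
For n ≥ 2, s_n depends only on (n - 2) mod 20. (6736 - 2) mod 20 = 14, so s_{6736} = s_{16} = 49.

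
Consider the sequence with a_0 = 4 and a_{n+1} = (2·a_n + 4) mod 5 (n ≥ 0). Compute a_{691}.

0

a_0 = 4, a_1 = 2, a_2 = 3, a_3 = 0, a_4 = 4.
The sequence repeats with period 4.
(691 - 0) mod 4 = 3, so a_{691} = a_3 = 0.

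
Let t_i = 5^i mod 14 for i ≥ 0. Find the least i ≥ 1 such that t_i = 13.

We have t_0 = 1,  t_1 = 5,  t_2 = 11,  t_3 = 13,  t_4 = 9,  t_5 = 3,  t_6 = 1.
The sequence repeats with period 6.
The value 13 first appears (with i ≥ 1) at t_3.

3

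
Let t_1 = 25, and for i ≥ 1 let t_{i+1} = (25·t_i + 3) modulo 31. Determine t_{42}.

17

Listing terms: t_1 = 25,  t_2 = 8,  t_3 = 17,  t_4 = 25.
The sequence repeats with period 3.
So t_{42} = t_{1 + ((42-1) mod 3)} = t_3 = 17.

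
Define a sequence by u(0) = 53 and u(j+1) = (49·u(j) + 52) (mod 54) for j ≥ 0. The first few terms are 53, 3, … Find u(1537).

45

u(0) = 53,  u(1) = 3,  u(2) = 37,  u(3) = 29,  u(4) = 15,  u(5) = 31,  u(6) = 5,  u(7) = 27,  u(8) = 25,  u(9) = 35,  u(10) = 39,  u(11) = 19,  u(12) = 11,  u(13) = 51,  u(14) = 13,  u(15) = 41,  u(16) = 9,  u(17) = 7,  u(18) = 17,  u(19) = 21,  u(20) = 1,  u(21) = 47,  u(22) = 33,  u(23) = 49,  u(24) = 23,  u(25) = 45,  u(26) = 43,  u(27) = 53.
The sequence repeats with period 27.
So u(1537) = u(0 + ((1537-0) mod 27)) = u(25) = 45.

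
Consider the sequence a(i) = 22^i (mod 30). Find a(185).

We have a(1) = 22; a(2) = 4; a(3) = 28; a(4) = 16; a(5) = 22.
Since a(5) = a(1) = 22, the sequence is periodic with period 4.
(185 - 1) mod 4 = 0, so a(185) = a(1) = 22.

22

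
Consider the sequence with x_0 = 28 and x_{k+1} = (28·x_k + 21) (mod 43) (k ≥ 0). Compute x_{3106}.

15

Listing terms: x_0 = 28; x_1 = 31; x_2 = 29; x_3 = 16; x_4 = 39; x_5 = 38; x_6 = 10; x_7 = 0; x_8 = 21; x_9 = 7; x_{10} = 2; x_{11} = 34; x_{12} = 27; x_{13} = 3; x_{14} = 19; x_{15} = 37; x_{16} = 25; x_{17} = 33; x_{18} = 42; x_{19} = 36; x_{20} = 40; x_{21} = 23; x_{22} = 20; x_{23} = 22; x_{24} = 35; x_{25} = 12; x_{26} = 13; x_{27} = 41; x_{28} = 8; x_{29} = 30; x_{30} = 1; x_{31} = 6; x_{32} = 17; x_{33} = 24; x_{34} = 5; x_{35} = 32; x_{36} = 14; x_{37} = 26; x_{38} = 18; x_{39} = 9; x_{40} = 15; x_{41} = 11; x_{42} = 28.
Since x_{42} = x_0 = 28, the sequence is periodic with period 42.
So x_{3106} = x_{0 + ((3106-0) mod 42)} = x_{40} = 15.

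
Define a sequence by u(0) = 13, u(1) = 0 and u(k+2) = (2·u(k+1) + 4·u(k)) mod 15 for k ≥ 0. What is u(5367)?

We have u(0) = 13; u(1) = 0; u(2) = 7; u(3) = 14; u(4) = 11; u(5) = 3; u(6) = 5; u(7) = 7; u(8) = 4; u(9) = 6; u(10) = 13; u(11) = 5; u(12) = 2; u(13) = 9; u(14) = 11; u(15) = 13; u(16) = 10; u(17) = 12; u(18) = 4; u(19) = 11; u(20) = 8; u(21) = 0; u(22) = 2; u(23) = 4; u(24) = 1; u(25) = 3; u(26) = 10; u(27) = 2; u(28) = 14; u(29) = 6; u(30) = 8; u(31) = 10; u(32) = 7; u(33) = 9; u(34) = 1; u(35) = 8; u(36) = 5; u(37) = 12; u(38) = 14; u(39) = 1; u(40) = 13; u(41) = 0.
Since (u(40), u(41)) = (u(0), u(1)) = (13, 0) (two consecutive terms determine the rest), the sequence is periodic with period 40.
(5367 - 0) mod 40 = 7, so u(5367) = u(7) = 7.

7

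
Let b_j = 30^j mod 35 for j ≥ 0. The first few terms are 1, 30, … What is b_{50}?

Listing terms: b_0 = 1; b_1 = 30; b_2 = 25; b_3 = 15; b_4 = 30.
Since b_4 = b_1 = 30, the sequence is eventually periodic: after a pre-period of length 1 it cycles with period 3.
For j ≥ 1, b_j depends only on (j - 1) mod 3. (50 - 1) mod 3 = 1, so b_{50} = b_2 = 25.

25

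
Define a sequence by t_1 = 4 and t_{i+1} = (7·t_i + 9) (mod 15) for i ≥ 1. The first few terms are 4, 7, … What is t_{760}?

Computing terms: t_1 = 4,  t_2 = 7,  t_3 = 13,  t_4 = 10,  t_5 = 4.
Since t_5 = t_1 = 4, the sequence is periodic with period 4.
(760 - 1) mod 4 = 3, so t_{760} = t_4 = 10.

10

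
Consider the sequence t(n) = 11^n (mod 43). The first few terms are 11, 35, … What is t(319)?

Computing terms: t(1) = 11, t(2) = 35, t(3) = 41, t(4) = 21, t(5) = 16, t(6) = 4, t(7) = 1, t(8) = 11.
The sequence repeats with period 7.
(319 - 1) mod 7 = 3, so t(319) = t(4) = 21.

21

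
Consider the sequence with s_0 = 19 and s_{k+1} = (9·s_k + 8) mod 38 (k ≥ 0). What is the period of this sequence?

9

Computing terms: s_0 = 19,  s_1 = 27,  s_2 = 23,  s_3 = 25,  s_4 = 5,  s_5 = 15,  s_6 = 29,  s_7 = 3,  s_8 = 35,  s_9 = 19.
The sequence repeats with period 9.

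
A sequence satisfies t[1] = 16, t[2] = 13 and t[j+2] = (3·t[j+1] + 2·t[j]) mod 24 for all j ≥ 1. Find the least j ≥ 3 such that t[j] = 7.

6

Computing terms: t[1] = 16,  t[2] = 13,  t[3] = 23,  t[4] = 23,  t[5] = 19,  t[6] = 7,  t[7] = 11,  t[8] = 23,  t[9] = 19.
Since (t[8], t[9]) = (t[4], t[5]) = (23, 19) (two consecutive terms determine the rest), the sequence is eventually periodic: after a pre-period of length 3 it cycles with period 4.
The value 7 first appears (with j ≥ 3) at t[6].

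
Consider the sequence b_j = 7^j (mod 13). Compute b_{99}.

Listing terms: b_1 = 7, b_2 = 10, b_3 = 5, b_4 = 9, b_5 = 11, b_6 = 12, b_7 = 6, b_8 = 3, b_9 = 8, b_{10} = 4, b_{11} = 2, b_{12} = 1, b_{13} = 7.
The sequence repeats with period 12.
(99 - 1) mod 12 = 2, so b_{99} = b_3 = 5.

5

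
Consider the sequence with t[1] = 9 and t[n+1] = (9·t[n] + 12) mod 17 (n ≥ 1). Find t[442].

8

t[1] = 9,  t[2] = 8,  t[3] = 16,  t[4] = 3,  t[5] = 5,  t[6] = 6,  t[7] = 15,  t[8] = 11,  t[9] = 9.
The sequence repeats with period 8.
(442 - 1) mod 8 = 1, so t[442] = t[2] = 8.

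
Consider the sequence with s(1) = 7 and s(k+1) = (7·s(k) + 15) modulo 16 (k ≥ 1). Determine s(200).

s(1) = 7,  s(2) = 0,  s(3) = 15,  s(4) = 8,  s(5) = 7.
The sequence repeats with period 4.
So s(200) = s(1 + ((200-1) mod 4)) = s(4) = 8.

8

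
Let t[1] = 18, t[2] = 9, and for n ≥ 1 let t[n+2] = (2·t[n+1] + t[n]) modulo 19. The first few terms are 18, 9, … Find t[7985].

t[1] = 18, t[2] = 9, t[3] = 17, t[4] = 5, t[5] = 8, t[6] = 2, t[7] = 12, t[8] = 7, t[9] = 7, t[10] = 2, t[11] = 11, t[12] = 5, t[13] = 2, t[14] = 9, t[15] = 1, t[16] = 11, t[17] = 4, t[18] = 0, t[19] = 4, t[20] = 8, t[21] = 1, t[22] = 10, t[23] = 2, t[24] = 14, t[25] = 11, t[26] = 17, t[27] = 7, t[28] = 12, t[29] = 12, t[30] = 17, t[31] = 8, t[32] = 14, t[33] = 17, t[34] = 10, t[35] = 18, t[36] = 8, t[37] = 15, t[38] = 0, t[39] = 15, t[40] = 11, t[41] = 18, t[42] = 9.
The sequence repeats with period 40.
So t[7985] = t[1 + ((7985-1) mod 40)] = t[25] = 11.

11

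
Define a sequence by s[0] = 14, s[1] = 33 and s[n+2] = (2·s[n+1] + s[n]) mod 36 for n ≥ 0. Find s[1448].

26

We have s[0] = 14; s[1] = 33; s[2] = 8; s[3] = 13; s[4] = 34; s[5] = 9; s[6] = 16; s[7] = 5; s[8] = 26; s[9] = 21; s[10] = 32; s[11] = 13; s[12] = 22; s[13] = 21; s[14] = 28; s[15] = 5; s[16] = 2; s[17] = 9; s[18] = 20; s[19] = 13; s[20] = 10; s[21] = 33; s[22] = 4; s[23] = 5; s[24] = 14; s[25] = 33.
The sequence repeats with period 24.
(1448 - 0) mod 24 = 8, so s[1448] = s[8] = 26.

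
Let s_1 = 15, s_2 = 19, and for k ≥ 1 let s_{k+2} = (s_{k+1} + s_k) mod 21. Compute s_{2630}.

Computing terms: s_1 = 15, s_2 = 19, s_3 = 13, s_4 = 11, s_5 = 3, s_6 = 14, s_7 = 17, s_8 = 10, s_9 = 6, s_{10} = 16, s_{11} = 1, s_{12} = 17, s_{13} = 18, s_{14} = 14, s_{15} = 11, s_{16} = 4, s_{17} = 15, s_{18} = 19.
Since (s_{17}, s_{18}) = (s_1, s_2) = (15, 19) (two consecutive terms determine the rest), the sequence is periodic with period 16.
So s_{2630} = s_{1 + ((2630-1) mod 16)} = s_6 = 14.

14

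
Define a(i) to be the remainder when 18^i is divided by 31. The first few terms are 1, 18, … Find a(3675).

1

a(0) = 1, a(1) = 18, a(2) = 14, a(3) = 4, a(4) = 10, a(5) = 25, a(6) = 16, a(7) = 9, a(8) = 7, a(9) = 2, a(10) = 5, a(11) = 28, a(12) = 8, a(13) = 20, a(14) = 19, a(15) = 1.
The sequence repeats with period 15.
(3675 - 0) mod 15 = 0, so a(3675) = a(0) = 1.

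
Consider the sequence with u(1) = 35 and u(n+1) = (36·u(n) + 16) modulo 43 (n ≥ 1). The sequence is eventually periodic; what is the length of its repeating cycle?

3

We have u(1) = 35, u(2) = 29, u(3) = 28, u(4) = 35.
Since u(4) = u(1) = 35, the sequence is periodic with period 3.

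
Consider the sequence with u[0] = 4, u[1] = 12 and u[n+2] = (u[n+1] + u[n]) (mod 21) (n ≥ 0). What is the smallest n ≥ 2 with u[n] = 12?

Computing terms: u[0] = 4, u[1] = 12, u[2] = 16, u[3] = 7, u[4] = 2, u[5] = 9, u[6] = 11, u[7] = 20, u[8] = 10, u[9] = 9, u[10] = 19, u[11] = 7, u[12] = 5, u[13] = 12, u[14] = 17, u[15] = 8, u[16] = 4, u[17] = 12.
The sequence repeats with period 16.
The value 12 first appears (with n ≥ 2) at u[13].

13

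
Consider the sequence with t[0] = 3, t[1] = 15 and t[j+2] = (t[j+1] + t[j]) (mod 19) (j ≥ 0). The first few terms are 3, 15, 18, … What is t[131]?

8

Listing terms: t[0] = 3; t[1] = 15; t[2] = 18; t[3] = 14; t[4] = 13; t[5] = 8; t[6] = 2; t[7] = 10; t[8] = 12; t[9] = 3; t[10] = 15.
The sequence repeats with period 9.
(131 - 0) mod 9 = 5, so t[131] = t[5] = 8.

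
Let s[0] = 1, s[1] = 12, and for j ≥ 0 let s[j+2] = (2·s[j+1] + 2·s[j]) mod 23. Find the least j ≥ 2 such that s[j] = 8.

5

We have s[0] = 1; s[1] = 12; s[2] = 3; s[3] = 7; s[4] = 20; s[5] = 8; s[6] = 10; s[7] = 13; s[8] = 0; s[9] = 3; s[10] = 6; s[11] = 18; s[12] = 2; s[13] = 17; s[14] = 15; s[15] = 18; s[16] = 20; s[17] = 7; s[18] = 8; s[19] = 7; s[20] = 7; s[21] = 5; s[22] = 1; s[23] = 12.
The sequence repeats with period 22.
The value 8 first appears (with j ≥ 2) at s[5].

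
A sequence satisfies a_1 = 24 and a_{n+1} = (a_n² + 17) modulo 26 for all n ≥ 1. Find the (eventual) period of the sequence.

6

We have a_1 = 24; a_2 = 21; a_3 = 16; a_4 = 13; a_5 = 4; a_6 = 7; a_7 = 14; a_8 = 5; a_9 = 16.
Since a_9 = a_3 = 16, the sequence is eventually periodic: after a pre-period of length 2 it cycles with period 6.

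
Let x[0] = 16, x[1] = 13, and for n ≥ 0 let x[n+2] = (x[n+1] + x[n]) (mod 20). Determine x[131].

17

Listing terms: x[0] = 16, x[1] = 13, x[2] = 9, x[3] = 2, x[4] = 11, x[5] = 13, x[6] = 4, x[7] = 17, x[8] = 1, x[9] = 18, x[10] = 19, x[11] = 17, x[12] = 16, x[13] = 13.
Since (x[12], x[13]) = (x[0], x[1]) = (16, 13) (two consecutive terms determine the rest), the sequence is periodic with period 12.
(131 - 0) mod 12 = 11, so x[131] = x[11] = 17.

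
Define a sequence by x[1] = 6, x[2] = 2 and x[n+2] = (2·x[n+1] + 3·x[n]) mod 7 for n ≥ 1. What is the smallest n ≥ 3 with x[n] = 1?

Listing terms: x[1] = 6, x[2] = 2, x[3] = 1, x[4] = 1, x[5] = 5, x[6] = 6, x[7] = 6, x[8] = 2.
Since (x[7], x[8]) = (x[1], x[2]) = (6, 2) (two consecutive terms determine the rest), the sequence is periodic with period 6.
The value 1 first appears (with n ≥ 3) at x[3].

3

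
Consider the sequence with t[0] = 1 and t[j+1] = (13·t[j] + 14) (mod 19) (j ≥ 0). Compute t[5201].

We have t[0] = 1, t[1] = 8, t[2] = 4, t[3] = 9, t[4] = 17, t[5] = 7, t[6] = 10, t[7] = 11, t[8] = 5, t[9] = 3, t[10] = 15, t[11] = 0, t[12] = 14, t[13] = 6, t[14] = 16, t[15] = 13, t[16] = 12, t[17] = 18, t[18] = 1.
The sequence repeats with period 18.
(5201 - 0) mod 18 = 17, so t[5201] = t[17] = 18.

18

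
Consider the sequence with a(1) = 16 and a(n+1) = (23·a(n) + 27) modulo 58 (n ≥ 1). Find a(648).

We have a(1) = 16, a(2) = 47, a(3) = 6, a(4) = 49, a(5) = 52, a(6) = 5, a(7) = 26, a(8) = 45, a(9) = 18, a(10) = 35, a(11) = 20, a(12) = 23, a(13) = 34, a(14) = 55, a(15) = 16.
The sequence repeats with period 14.
(648 - 1) mod 14 = 3, so a(648) = a(4) = 49.

49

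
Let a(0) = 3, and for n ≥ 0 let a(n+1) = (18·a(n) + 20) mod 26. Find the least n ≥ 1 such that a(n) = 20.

3

We have a(0) = 3; a(1) = 22; a(2) = 0; a(3) = 20; a(4) = 16; a(5) = 22.
Since a(5) = a(1) = 22, the sequence is eventually periodic: after a pre-period of length 1 it cycles with period 4.
The value 20 first appears (with n ≥ 1) at a(3).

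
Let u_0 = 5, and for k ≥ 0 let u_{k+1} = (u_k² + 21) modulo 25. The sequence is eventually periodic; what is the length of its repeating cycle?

3

Listing terms: u_0 = 5; u_1 = 21; u_2 = 12; u_3 = 15; u_4 = 21.
Since u_4 = u_1 = 21, the sequence is eventually periodic: after a pre-period of length 1 it cycles with period 3.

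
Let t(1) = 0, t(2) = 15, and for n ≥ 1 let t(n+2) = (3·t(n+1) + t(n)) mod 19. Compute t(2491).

Computing terms: t(1) = 0,  t(2) = 15,  t(3) = 7,  t(4) = 17,  t(5) = 1,  t(6) = 1,  t(7) = 4,  t(8) = 13,  t(9) = 5,  t(10) = 9,  t(11) = 13,  t(12) = 10,  t(13) = 5,  t(14) = 6,  t(15) = 4,  t(16) = 18,  t(17) = 1,  t(18) = 2,  t(19) = 7,  t(20) = 4,  t(21) = 0,  t(22) = 4,  t(23) = 12,  t(24) = 2,  t(25) = 18,  t(26) = 18,  t(27) = 15,  t(28) = 6,  t(29) = 14,  t(30) = 10,  t(31) = 6,  t(32) = 9,  t(33) = 14,  t(34) = 13,  t(35) = 15,  t(36) = 1,  t(37) = 18,  t(38) = 17,  t(39) = 12,  t(40) = 15,  t(41) = 0,  t(42) = 15.
Since (t(41), t(42)) = (t(1), t(2)) = (0, 15) (two consecutive terms determine the rest), the sequence is periodic with period 40.
So t(2491) = t(1 + ((2491-1) mod 40)) = t(11) = 13.

13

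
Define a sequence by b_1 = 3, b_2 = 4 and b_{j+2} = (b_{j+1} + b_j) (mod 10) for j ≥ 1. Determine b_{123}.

7

b_1 = 3; b_2 = 4; b_3 = 7; b_4 = 1; b_5 = 8; b_6 = 9; b_7 = 7; b_8 = 6; b_9 = 3; b_{10} = 9; b_{11} = 2; b_{12} = 1; b_{13} = 3; b_{14} = 4.
Since (b_{13}, b_{14}) = (b_1, b_2) = (3, 4) (two consecutive terms determine the rest), the sequence is periodic with period 12.
(123 - 1) mod 12 = 2, so b_{123} = b_3 = 7.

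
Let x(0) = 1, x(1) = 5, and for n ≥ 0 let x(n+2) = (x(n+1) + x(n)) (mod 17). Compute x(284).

Listing terms: x(0) = 1,  x(1) = 5,  x(2) = 6,  x(3) = 11,  x(4) = 0,  x(5) = 11,  x(6) = 11,  x(7) = 5,  x(8) = 16,  x(9) = 4,  x(10) = 3,  x(11) = 7,  x(12) = 10,  x(13) = 0,  x(14) = 10,  x(15) = 10,  x(16) = 3,  x(17) = 13,  x(18) = 16,  x(19) = 12,  x(20) = 11,  x(21) = 6,  x(22) = 0,  x(23) = 6,  x(24) = 6,  x(25) = 12,  x(26) = 1,  x(27) = 13,  x(28) = 14,  x(29) = 10,  x(30) = 7,  x(31) = 0,  x(32) = 7,  x(33) = 7,  x(34) = 14,  x(35) = 4,  x(36) = 1,  x(37) = 5.
Since (x(36), x(37)) = (x(0), x(1)) = (1, 5) (two consecutive terms determine the rest), the sequence is periodic with period 36.
(284 - 0) mod 36 = 32, so x(284) = x(32) = 7.

7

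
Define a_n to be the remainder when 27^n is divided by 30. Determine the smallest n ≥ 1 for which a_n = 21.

4

Computing terms: a_0 = 1, a_1 = 27, a_2 = 9, a_3 = 3, a_4 = 21, a_5 = 27.
Since a_5 = a_1 = 27, the sequence is eventually periodic: after a pre-period of length 1 it cycles with period 4.
The value 21 first appears (with n ≥ 1) at a_4.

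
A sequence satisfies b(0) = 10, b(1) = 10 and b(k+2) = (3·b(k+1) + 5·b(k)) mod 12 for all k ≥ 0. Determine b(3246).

2

Computing terms: b(0) = 10, b(1) = 10, b(2) = 8, b(3) = 2, b(4) = 10, b(5) = 4, b(6) = 2, b(7) = 2, b(8) = 4, b(9) = 10, b(10) = 2, b(11) = 8, b(12) = 10, b(13) = 10.
The sequence repeats with period 12.
(3246 - 0) mod 12 = 6, so b(3246) = b(6) = 2.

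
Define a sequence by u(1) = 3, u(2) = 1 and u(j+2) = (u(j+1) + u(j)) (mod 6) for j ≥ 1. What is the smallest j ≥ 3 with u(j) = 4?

3

Listing terms: u(1) = 3,  u(2) = 1,  u(3) = 4,  u(4) = 5,  u(5) = 3,  u(6) = 2,  u(7) = 5,  u(8) = 1,  u(9) = 0,  u(10) = 1,  u(11) = 1,  u(12) = 2,  u(13) = 3,  u(14) = 5,  u(15) = 2,  u(16) = 1,  u(17) = 3,  u(18) = 4,  u(19) = 1,  u(20) = 5,  u(21) = 0,  u(22) = 5,  u(23) = 5,  u(24) = 4,  u(25) = 3,  u(26) = 1.
Since (u(25), u(26)) = (u(1), u(2)) = (3, 1) (two consecutive terms determine the rest), the sequence is periodic with period 24.
The value 4 first appears (with j ≥ 3) at u(3).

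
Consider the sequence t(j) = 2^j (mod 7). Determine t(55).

t(0) = 1, t(1) = 2, t(2) = 4, t(3) = 1.
The sequence repeats with period 3.
So t(55) = t(0 + ((55-0) mod 3)) = t(1) = 2.

2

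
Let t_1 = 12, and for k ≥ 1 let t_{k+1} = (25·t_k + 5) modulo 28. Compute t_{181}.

t_1 = 12; t_2 = 25; t_3 = 14; t_4 = 19; t_5 = 4; t_6 = 21; t_7 = 26; t_8 = 11; t_9 = 0; t_{10} = 5; t_{11} = 18; t_{12} = 7; t_{13} = 12.
Since t_{13} = t_1 = 12, the sequence is periodic with period 12.
So t_{181} = t_{1 + ((181-1) mod 12)} = t_1 = 12.

12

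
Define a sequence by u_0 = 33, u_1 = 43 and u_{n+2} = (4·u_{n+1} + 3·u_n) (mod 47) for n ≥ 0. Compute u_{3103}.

8

Computing terms: u_0 = 33; u_1 = 43; u_2 = 36; u_3 = 38; u_4 = 25; u_5 = 26; u_6 = 38; u_7 = 42; u_8 = 0; u_9 = 32; u_{10} = 34; u_{11} = 44; u_{12} = 43; u_{13} = 22; u_{14} = 29; u_{15} = 41; u_{16} = 16; u_{17} = 46; u_{18} = 44; u_{19} = 32; u_{20} = 25; u_{21} = 8; u_{22} = 13; u_{23} = 29; u_{24} = 14; u_{25} = 2; u_{26} = 3; u_{27} = 18; u_{28} = 34; u_{29} = 2; u_{30} = 16; u_{31} = 23; u_{32} = 46; u_{33} = 18; u_{34} = 22; u_{35} = 1; u_{36} = 23; u_{37} = 1; u_{38} = 26; u_{39} = 13; u_{40} = 36; u_{41} = 42; u_{42} = 41; u_{43} = 8; u_{44} = 14; u_{45} = 33; u_{46} = 33; u_{47} = 43.
The sequence repeats with period 46.
So u_{3103} = u_{0 + ((3103-0) mod 46)} = u_{21} = 8.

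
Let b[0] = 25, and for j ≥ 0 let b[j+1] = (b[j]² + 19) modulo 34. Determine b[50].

11

Computing terms: b[0] = 25; b[1] = 32; b[2] = 23; b[3] = 4; b[4] = 1; b[5] = 20; b[6] = 11; b[7] = 4.
Since b[7] = b[3] = 4, the sequence is eventually periodic: after a pre-period of length 3 it cycles with period 4.
For j ≥ 3, b[j] depends only on (j - 3) mod 4. (50 - 3) mod 4 = 3, so b[50] = b[6] = 11.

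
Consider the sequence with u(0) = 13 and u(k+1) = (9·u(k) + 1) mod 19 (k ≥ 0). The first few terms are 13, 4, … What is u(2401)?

Listing terms: u(0) = 13,  u(1) = 4,  u(2) = 18,  u(3) = 11,  u(4) = 5,  u(5) = 8,  u(6) = 16,  u(7) = 12,  u(8) = 14,  u(9) = 13.
Since u(9) = u(0) = 13, the sequence is periodic with period 9.
So u(2401) = u(0 + ((2401-0) mod 9)) = u(7) = 12.

12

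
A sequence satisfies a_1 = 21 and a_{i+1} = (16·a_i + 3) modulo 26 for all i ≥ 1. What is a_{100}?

Computing terms: a_1 = 21; a_2 = 1; a_3 = 19; a_4 = 21.
The sequence repeats with period 3.
(100 - 1) mod 3 = 0, so a_{100} = a_1 = 21.

21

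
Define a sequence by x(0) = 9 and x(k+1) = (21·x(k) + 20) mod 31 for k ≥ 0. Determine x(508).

27

x(0) = 9; x(1) = 23; x(2) = 7; x(3) = 12; x(4) = 24; x(5) = 28; x(6) = 19; x(7) = 16; x(8) = 15; x(9) = 25; x(10) = 18; x(11) = 26; x(12) = 8; x(13) = 2; x(14) = 0; x(15) = 20; x(16) = 6; x(17) = 22; x(18) = 17; x(19) = 5; x(20) = 1; x(21) = 10; x(22) = 13; x(23) = 14; x(24) = 4; x(25) = 11; x(26) = 3; x(27) = 21; x(28) = 27; x(29) = 29; x(30) = 9.
Since x(30) = x(0) = 9, the sequence is periodic with period 30.
(508 - 0) mod 30 = 28, so x(508) = x(28) = 27.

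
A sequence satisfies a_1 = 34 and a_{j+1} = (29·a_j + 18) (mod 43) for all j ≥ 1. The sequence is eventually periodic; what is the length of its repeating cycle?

a_1 = 34,  a_2 = 15,  a_3 = 23,  a_4 = 40,  a_5 = 17,  a_6 = 38,  a_7 = 2,  a_8 = 33,  a_9 = 29,  a_{10} = 42,  a_{11} = 32,  a_{12} = 0,  a_{13} = 18,  a_{14} = 24,  a_{15} = 26,  a_{16} = 41,  a_{17} = 3,  a_{18} = 19,  a_{19} = 10,  a_{20} = 7,  a_{21} = 6,  a_{22} = 20,  a_{23} = 39,  a_{24} = 31,  a_{25} = 14,  a_{26} = 37,  a_{27} = 16,  a_{28} = 9,  a_{29} = 21,  a_{30} = 25,  a_{31} = 12,  a_{32} = 22,  a_{33} = 11,  a_{34} = 36,  a_{35} = 30,  a_{36} = 28,  a_{37} = 13,  a_{38} = 8,  a_{39} = 35,  a_{40} = 1,  a_{41} = 4,  a_{42} = 5,  a_{43} = 34.
The sequence repeats with period 42.

42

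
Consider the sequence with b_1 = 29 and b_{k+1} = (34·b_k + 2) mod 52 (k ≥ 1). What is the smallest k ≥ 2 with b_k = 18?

We have b_1 = 29; b_2 = 0; b_3 = 2; b_4 = 18; b_5 = 42; b_6 = 26; b_7 = 2.
Since b_7 = b_3 = 2, the sequence is eventually periodic: after a pre-period of length 2 it cycles with period 4.
The value 18 first appears (with k ≥ 2) at b_4.

4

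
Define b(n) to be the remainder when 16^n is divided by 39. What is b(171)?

1

b(1) = 16; b(2) = 22; b(3) = 1; b(4) = 16.
The sequence repeats with period 3.
So b(171) = b(1 + ((171-1) mod 3)) = b(3) = 1.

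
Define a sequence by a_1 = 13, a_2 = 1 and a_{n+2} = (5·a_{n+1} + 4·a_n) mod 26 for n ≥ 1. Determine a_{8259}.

a_1 = 13; a_2 = 1; a_3 = 5; a_4 = 3; a_5 = 9; a_6 = 5; a_7 = 9; a_8 = 13; a_9 = 23; a_{10} = 11; a_{11} = 17; a_{12} = 25; a_{13} = 11; a_{14} = 25; a_{15} = 13; a_{16} = 9; a_{17} = 19; a_{18} = 1; a_{19} = 3; a_{20} = 19; a_{21} = 3; a_{22} = 13; a_{23} = 25; a_{24} = 21; a_{25} = 23; a_{26} = 17; a_{27} = 21; a_{28} = 17; a_{29} = 13; a_{30} = 3; a_{31} = 15; a_{32} = 9; a_{33} = 1; a_{34} = 15; a_{35} = 1; a_{36} = 13; a_{37} = 17; a_{38} = 7; a_{39} = 25; a_{40} = 23; a_{41} = 7; a_{42} = 23; a_{43} = 13; a_{44} = 1.
Since (a_{43}, a_{44}) = (a_1, a_2) = (13, 1) (two consecutive terms determine the rest), the sequence is periodic with period 42.
(8259 - 1) mod 42 = 26, so a_{8259} = a_{27} = 21.

21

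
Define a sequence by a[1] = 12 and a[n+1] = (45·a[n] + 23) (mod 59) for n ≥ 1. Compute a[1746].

Listing terms: a[1] = 12,  a[2] = 32,  a[3] = 47,  a[4] = 14,  a[5] = 4,  a[6] = 26,  a[7] = 13,  a[8] = 18,  a[9] = 7,  a[10] = 43,  a[11] = 11,  a[12] = 46,  a[13] = 28,  a[14] = 44,  a[15] = 56,  a[16] = 6,  a[17] = 57,  a[18] = 51,  a[19] = 17,  a[20] = 21,  a[21] = 24,  a[22] = 41,  a[23] = 39,  a[24] = 8,  a[25] = 29,  a[26] = 30,  a[27] = 16,  a[28] = 35,  a[29] = 5,  a[30] = 12.
The sequence repeats with period 29.
So a[1746] = a[1 + ((1746-1) mod 29)] = a[6] = 26.

26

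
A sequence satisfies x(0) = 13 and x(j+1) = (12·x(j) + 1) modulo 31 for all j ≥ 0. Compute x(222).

10

Listing terms: x(0) = 13, x(1) = 2, x(2) = 25, x(3) = 22, x(4) = 17, x(5) = 19, x(6) = 12, x(7) = 21, x(8) = 5, x(9) = 30, x(10) = 20, x(11) = 24, x(12) = 10, x(13) = 28, x(14) = 27, x(15) = 15, x(16) = 26, x(17) = 3, x(18) = 6, x(19) = 11, x(20) = 9, x(21) = 16, x(22) = 7, x(23) = 23, x(24) = 29, x(25) = 8, x(26) = 4, x(27) = 18, x(28) = 0, x(29) = 1, x(30) = 13.
Since x(30) = x(0) = 13, the sequence is periodic with period 30.
So x(222) = x(0 + ((222-0) mod 30)) = x(12) = 10.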